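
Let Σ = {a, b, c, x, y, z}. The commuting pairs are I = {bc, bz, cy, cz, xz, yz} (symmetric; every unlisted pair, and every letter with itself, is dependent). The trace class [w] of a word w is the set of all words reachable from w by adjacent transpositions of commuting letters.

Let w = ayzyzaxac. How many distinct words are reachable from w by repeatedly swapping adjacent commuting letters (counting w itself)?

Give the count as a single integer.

6

piece 0:a — minimal
piece 1:y rests on {0:a}
piece 2:z rests on {0:a}
piece 3:y rests on {1:y}
piece 4:z rests on {2:z}
piece 5:a rests on {3:y, 4:z}
piece 6:x rests on {5:a}
piece 7:a rests on {6:x}
piece 8:c rests on {7:a}
minimal pieces: {0:a}
ways to finish when only these pieces remain (= sum over removing one remaining piece with nothing left below it):
  1 left: {8}→1
  2 left: {7,8}→1
  3 left: {6,7,8}→1
  4 left: {5,6,7,8}→1
  5 left: {3,5,6,7,8}→1  {4,5,6,7,8}→1
  6 left: {1,3,5,6,7,8}→1  {2,4,5,6,7,8}→1  {3,4,5,6,7,8}→2
  7 left: {1,3,4,5,6,7,8}→3  {2,3,4,5,6,7,8}→3
  placing 0:a first → 6 extensions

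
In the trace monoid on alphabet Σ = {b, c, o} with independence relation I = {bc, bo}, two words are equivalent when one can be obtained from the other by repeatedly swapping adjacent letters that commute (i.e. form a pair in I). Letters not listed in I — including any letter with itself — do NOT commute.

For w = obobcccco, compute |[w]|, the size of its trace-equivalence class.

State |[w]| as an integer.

36

drop 0:o onto floor
drop 1:b onto floor
drop 2:o onto {0:o}
drop 3:b onto {1:b}
drop 4:c onto {2:o}
drop 5:c onto {4:c}
drop 6:c onto {5:c}
drop 7:c onto {6:c}
drop 8:o onto {7:c}
ground layer = {0:o, 1:b}
drop-orders for the pieces not yet dropped (sum over which currently-grounded one goes next):
  1 to go: {3} 1  {8} 1
  2 to go: {1,3} 1  {3,8} 2  {7,8} 1
  3 to go: {1,3,8} 3  {3,7,8} 3  {6,7,8} 1
  4 to go: {1,3,7,8} 6  {3,6,7,8} 4  {5,6,7,8} 1
  5 to go: {1,3,6,7,8} 10  {3,5,6,7,8} 5  {4,5,6,7,8} 1
  6 to go: {1,3,5,6,7,8} 15  {2,4,5,6,7,8} 1  {3,4,5,6,7,8} 6
  7 to go: {0,2,4,5,6,7,8} 1  {1,3,4,5,6,7,8} 21  {2,3,4,5,6,7,8} 7
  if 0:o drops first: 28 orders
  if 1:b drops first: 8 orders
heap linearizations: 36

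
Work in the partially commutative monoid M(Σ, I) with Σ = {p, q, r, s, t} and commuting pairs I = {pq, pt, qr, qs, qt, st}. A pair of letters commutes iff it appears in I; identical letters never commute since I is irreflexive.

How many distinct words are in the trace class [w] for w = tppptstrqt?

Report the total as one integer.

350

#0=t has no predecessor
#1=p has no predecessor
#2=p depends on [1:p]
#3=p depends on [2:p]
#4=t depends on [0:t]
#5=s depends on [3:p]
#6=t depends on [4:t]
#7=r depends on [5:s, 6:t]
#8=q has no predecessor
#9=t depends on [7:r]
sources: [0:t, 1:p, 8:q]
N(rest) = Σ N(rest − s) over sources s of rest; N(one piece) = 1:
  size 1 → [8]=1  [9]=1
  size 2 → [7,9]=1  [8,9]=2
  size 3 → [5,7,9]=1  [6,7,9]=1  [7,8,9]=3
  size 4 → [3,5,7,9]=1  [4,6,7,9]=1  [5,6,7,9]=2  [5,7,8,9]=4  [6,7,8,9]=4
  size 5 → [0,4,6,7,9]=1  [2,3,5,7,9]=1  [3,5,6,7,9]=3  [3,5,7,8,9]=5  [4,5,6,7,9]=3  [4,6,7,8,9]=5  [5,6,7,8,9]=10
  size 6 → [0,4,5,6,7,9]=4  [0,4,6,7,8,9]=6  [1,2,3,5,7,9]=1  [2,3,5,6,7,9]=4  [2,3,5,7,8,9]=6  [3,4,5,6,7,9]=6  [3,5,6,7,8,9]=18  [4,5,6,7,8,9]=18
  size 7 → [0,3,4,5,6,7,9]=10  [0,4,5,6,7,8,9]=28  [1,2,3,5,6,7,9]=5  [1,2,3,5,7,8,9]=7  [2,3,4,5,6,7,9]=10  [2,3,5,6,7,8,9]=28  [3,4,5,6,7,8,9]=42
  size 8 → [0,2,3,4,5,6,7,9]=20  [0,3,4,5,6,7,8,9]=80  [1,2,3,4,5,6,7,9]=15  [1,2,3,5,6,7,8,9]=40  [2,3,4,5,6,7,8,9]=80
  first=0(t) contributes 135
  first=1(p) contributes 180
  first=8(q) contributes 35
|[w]| = 350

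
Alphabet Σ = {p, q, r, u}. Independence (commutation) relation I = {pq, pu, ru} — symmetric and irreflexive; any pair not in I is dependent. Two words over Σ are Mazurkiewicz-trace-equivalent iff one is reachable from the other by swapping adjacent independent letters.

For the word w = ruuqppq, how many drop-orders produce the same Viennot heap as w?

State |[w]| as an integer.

31

#0=r has no predecessor
#1=u has no predecessor
#2=u depends on [1:u]
#3=q depends on [0:r, 2:u]
#4=p depends on [0:r]
#5=p depends on [4:p]
#6=q depends on [3:q]
sources: [0:r, 1:u]
N(rest) = Σ N(rest − s) over sources s of rest; N(one piece) = 1:
  size 1 → [5]=1  [6]=1
  size 2 → [3,6]=1  [4,5]=1  [5,6]=2
  size 3 → [2,3,6]=1  [3,5,6]=3  [4,5,6]=3
  size 4 → [1,2,3,6]=1  [2,3,5,6]=4  [3,4,5,6]=6
  size 5 → [0,3,4,5,6]=6  [1,2,3,5,6]=5  [2,3,4,5,6]=10
  first=0(r) contributes 15
  first=1(u) contributes 16
|[w]| = 31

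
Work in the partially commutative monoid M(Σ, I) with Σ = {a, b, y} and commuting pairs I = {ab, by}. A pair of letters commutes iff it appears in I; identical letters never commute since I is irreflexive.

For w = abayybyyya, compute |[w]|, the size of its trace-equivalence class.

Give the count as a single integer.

piece 0:a — minimal
piece 1:b — minimal
piece 2:a rests on {0:a}
piece 3:y rests on {2:a}
piece 4:y rests on {3:y}
piece 5:b rests on {1:b}
piece 6:y rests on {4:y}
piece 7:y rests on {6:y}
piece 8:y rests on {7:y}
piece 9:a rests on {8:y}
minimal pieces: {0:a, 1:b}
ways to finish when only these pieces remain (= sum over removing one remaining piece with nothing left below it):
  1 left: {5}→1  {9}→1
  2 left: {1,5}→1  {5,9}→2  {8,9}→1
  3 left: {1,5,9}→3  {5,8,9}→3  {7,8,9}→1
  4 left: {1,5,8,9}→6  {5,7,8,9}→4  {6,7,8,9}→1
  5 left: {1,5,7,8,9}→10  {4,6,7,8,9}→1  {5,6,7,8,9}→5
  6 left: {1,5,6,7,8,9}→15  {3,4,6,7,8,9}→1  {4,5,6,7,8,9}→6
  7 left: {1,4,5,6,7,8,9}→21  {2,3,4,6,7,8,9}→1  {3,4,5,6,7,8,9}→7
  8 left: {0,2,3,4,6,7,8,9}→1  {1,3,4,5,6,7,8,9}→28  {2,3,4,5,6,7,8,9}→8
  placing 0:a first → 36 extensions
  placing 1:b first → 9 extensions
total linear extensions = 45

45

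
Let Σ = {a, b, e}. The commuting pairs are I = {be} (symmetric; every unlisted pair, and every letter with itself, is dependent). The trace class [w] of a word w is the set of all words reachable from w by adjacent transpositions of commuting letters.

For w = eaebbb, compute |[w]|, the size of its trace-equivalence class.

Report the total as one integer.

drop 0:e onto floor
drop 1:a onto {0:e}
drop 2:e onto {1:a}
drop 3:b onto {1:a}
drop 4:b onto {3:b}
drop 5:b onto {4:b}
ground layer = {0:e}
drop-orders for the pieces not yet dropped (sum over which currently-grounded one goes next):
  1 to go: {2} 1  {5} 1
  2 to go: {2,5} 2  {4,5} 1
  3 to go: {2,4,5} 3  {3,4,5} 1
  4 to go: {2,3,4,5} 4
  if 0:e drops first: 4 orders

4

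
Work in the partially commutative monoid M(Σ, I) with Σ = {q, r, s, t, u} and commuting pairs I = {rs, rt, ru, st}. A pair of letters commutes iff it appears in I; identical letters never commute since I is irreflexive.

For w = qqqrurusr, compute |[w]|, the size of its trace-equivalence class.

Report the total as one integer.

piece 0:q — minimal
piece 1:q rests on {0:q}
piece 2:q rests on {1:q}
piece 3:r rests on {2:q}
piece 4:u rests on {2:q}
piece 5:r rests on {3:r}
piece 6:u rests on {4:u}
piece 7:s rests on {6:u}
piece 8:r rests on {5:r}
minimal pieces: {0:q}
ways to finish when only these pieces remain (= sum over removing one remaining piece with nothing left below it):
  1 left: {7}→1  {8}→1
  2 left: {5,8}→1  {6,7}→1  {7,8}→2
  3 left: {3,5,8}→1  {4,6,7}→1  {5,7,8}→3  {6,7,8}→3
  4 left: {3,5,7,8}→4  {4,6,7,8}→4  {5,6,7,8}→6
  5 left: {3,5,6,7,8}→10  {4,5,6,7,8}→10
  6 left: {3,4,5,6,7,8}→20
  7 left: {2,3,4,5,6,7,8}→20
  placing 0:q first → 20 extensions

20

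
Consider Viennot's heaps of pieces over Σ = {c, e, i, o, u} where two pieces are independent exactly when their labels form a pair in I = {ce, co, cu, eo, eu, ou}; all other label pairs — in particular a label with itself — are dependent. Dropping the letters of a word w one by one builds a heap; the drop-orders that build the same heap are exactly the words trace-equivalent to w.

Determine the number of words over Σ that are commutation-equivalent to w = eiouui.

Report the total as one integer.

3

drop 0:e onto floor
drop 1:i onto {0:e}
drop 2:o onto {1:i}
drop 3:u onto {1:i}
drop 4:u onto {3:u}
drop 5:i onto {2:o, 4:u}
ground layer = {0:e}
drop-orders for the pieces not yet dropped (sum over which currently-grounded one goes next):
  1 to go: {5} 1
  2 to go: {2,5} 1  {4,5} 1
  3 to go: {2,4,5} 2  {3,4,5} 1
  4 to go: {2,3,4,5} 3
  if 0:e drops first: 3 orders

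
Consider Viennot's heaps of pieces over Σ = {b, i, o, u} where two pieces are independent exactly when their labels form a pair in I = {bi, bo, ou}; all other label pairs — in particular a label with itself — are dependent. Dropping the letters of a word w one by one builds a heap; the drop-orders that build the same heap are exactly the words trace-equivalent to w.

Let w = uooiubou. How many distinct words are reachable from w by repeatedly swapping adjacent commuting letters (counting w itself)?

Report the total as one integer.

#0=u has no predecessor
#1=o has no predecessor
#2=o depends on [1:o]
#3=i depends on [0:u, 2:o]
#4=u depends on [3:i]
#5=b depends on [4:u]
#6=o depends on [3:i]
#7=u depends on [5:b]
sources: [0:u, 1:o]
N(rest) = Σ N(rest − s) over sources s of rest; N(one piece) = 1:
  size 1 → [6]=1  [7]=1
  size 2 → [5,7]=1  [6,7]=2
  size 3 → [4,5,7]=1  [5,6,7]=3
  size 4 → [4,5,6,7]=4
  size 5 → [3,4,5,6,7]=4
  size 6 → [0,3,4,5,6,7]=4  [2,3,4,5,6,7]=4
  first=0(u) contributes 4
  first=1(o) contributes 8
|[w]| = 12

12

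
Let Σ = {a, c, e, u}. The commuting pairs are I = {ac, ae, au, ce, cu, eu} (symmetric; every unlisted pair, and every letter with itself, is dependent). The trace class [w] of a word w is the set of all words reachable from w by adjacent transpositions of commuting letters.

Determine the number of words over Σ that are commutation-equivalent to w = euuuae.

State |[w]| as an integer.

piece 0:e — minimal
piece 1:u — minimal
piece 2:u rests on {1:u}
piece 3:u rests on {2:u}
piece 4:a — minimal
piece 5:e rests on {0:e}
minimal pieces: {0:e, 1:u, 4:a}
ways to finish when only these pieces remain (= sum over removing one remaining piece with nothing left below it):
  1 left: {3}→1  {4}→1  {5}→1
  2 left: {0,5}→1  {2,3}→1  {3,4}→2  {3,5}→2  {4,5}→2
  3 left: {0,3,5}→3  {0,4,5}→3  {1,2,3}→1  {2,3,4}→3  {2,3,5}→3  {3,4,5}→6
  4 left: {0,2,3,5}→6  {0,3,4,5}→12  {1,2,3,4}→4  {1,2,3,5}→4  {2,3,4,5}→12
  placing 0:e first → 20 extensions
  placing 1:u first → 30 extensions
  placing 4:a first → 10 extensions
total linear extensions = 60

60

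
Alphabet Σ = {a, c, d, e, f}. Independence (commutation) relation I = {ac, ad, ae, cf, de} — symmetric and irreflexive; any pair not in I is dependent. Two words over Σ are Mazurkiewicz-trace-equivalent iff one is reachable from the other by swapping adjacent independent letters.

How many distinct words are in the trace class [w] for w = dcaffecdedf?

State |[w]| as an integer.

0(d) covers ∅
1(c) covers 0:d
2(a) covers ∅
3(f) covers 0:d, 2:a
4(f) covers 3:f
5(e) covers 1:c, 4:f
6(c) covers 5:e
7(d) covers 6:c
8(e) covers 6:c
9(d) covers 7:d
10(f) covers 8:e, 9:d
floor of heap: 0:d, 2:a
completions by unplaced set U, small U first (add the entries for U minus each lowest piece of U):
  |U|=1: {10}:1
  |U|=2: {8,10}:1  {9,10}:1
  |U|=3: {7,9,10}:1  {8,9,10}:2
  |U|=4: {7,8,9,10}:3
  |U|=5: {6,7,8,9,10}:3
  |U|=6: {5,6,7,8,9,10}:3
  |U|=7: {1,5,6,7,8,9,10}:3  {4,5,6,7,8,9,10}:3
  |U|=8: {1,4,5,6,7,8,9,10}:6  {3,4,5,6,7,8,9,10}:3
  |U|=9: {1,3,4,5,6,7,8,9,10}:9  {2,3,4,5,6,7,8,9,10}:3
  start at 0(d): 12
  start at 2(a): 9
sum over floor = 21

21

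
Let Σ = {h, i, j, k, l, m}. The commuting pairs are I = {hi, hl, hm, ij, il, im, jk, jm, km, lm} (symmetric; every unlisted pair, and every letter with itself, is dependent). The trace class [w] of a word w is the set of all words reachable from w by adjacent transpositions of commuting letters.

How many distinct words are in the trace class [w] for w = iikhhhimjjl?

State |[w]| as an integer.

77

drop 0:i onto floor
drop 1:i onto {0:i}
drop 2:k onto {1:i}
drop 3:h onto {2:k}
drop 4:h onto {3:h}
drop 5:h onto {4:h}
drop 6:i onto {2:k}
drop 7:m onto floor
drop 8:j onto {5:h}
drop 9:j onto {8:j}
drop 10:l onto {9:j}
ground layer = {0:i, 7:m}
drop-orders for the pieces not yet dropped (sum over which currently-grounded one goes next):
  1 to go: {6} 1  {7} 1  {10} 1
  2 to go: {6,7} 2  {6,10} 2  {7,10} 2  {9,10} 1
  3 to go: {6,7,10} 6  {6,9,10} 3  {7,9,10} 3  {8,9,10} 1
  4 to go: {5,8,9,10} 1  {6,7,9,10} 12  {6,8,9,10} 4  {7,8,9,10} 4
  5 to go: {4,5,8,9,10} 1  {5,6,8,9,10} 5  {5,7,8,9,10} 5  {6,7,8,9,10} 20
  6 to go: {3,4,5,8,9,10} 1  {4,5,6,8,9,10} 6  {4,5,7,8,9,10} 6  {5,6,7,8,9,10} 30
  7 to go: {3,4,5,6,8,9,10} 7  {3,4,5,7,8,9,10} 7  {4,5,6,7,8,9,10} 42
  8 to go: {2,3,4,5,6,8,9,10} 7  {3,4,5,6,7,8,9,10} 56
  9 to go: {1,2,3,4,5,6,8,9,10} 7  {2,3,4,5,6,7,8,9,10} 63
  if 0:i drops first: 70 orders
  if 7:m drops first: 7 orders
heap linearizations: 77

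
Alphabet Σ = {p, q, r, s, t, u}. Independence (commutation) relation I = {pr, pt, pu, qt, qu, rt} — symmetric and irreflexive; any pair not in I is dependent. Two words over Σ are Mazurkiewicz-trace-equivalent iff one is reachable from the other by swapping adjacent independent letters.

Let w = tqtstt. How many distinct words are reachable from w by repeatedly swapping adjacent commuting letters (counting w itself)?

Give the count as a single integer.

drop 0:t onto floor
drop 1:q onto floor
drop 2:t onto {0:t}
drop 3:s onto {1:q, 2:t}
drop 4:t onto {3:s}
drop 5:t onto {4:t}
ground layer = {0:t, 1:q}
drop-orders for the pieces not yet dropped (sum over which currently-grounded one goes next):
  1 to go: {5} 1
  2 to go: {4,5} 1
  3 to go: {3,4,5} 1
  4 to go: {1,3,4,5} 1  {2,3,4,5} 1
  if 0:t drops first: 2 orders
  if 1:q drops first: 1 orders
heap linearizations: 3

3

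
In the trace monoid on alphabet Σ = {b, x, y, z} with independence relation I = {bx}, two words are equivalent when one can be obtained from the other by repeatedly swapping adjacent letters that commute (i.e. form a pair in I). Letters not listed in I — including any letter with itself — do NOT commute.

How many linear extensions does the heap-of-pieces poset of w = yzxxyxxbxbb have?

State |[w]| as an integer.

20

0(y) covers ∅
1(z) covers 0:y
2(x) covers 1:z
3(x) covers 2:x
4(y) covers 3:x
5(x) covers 4:y
6(x) covers 5:x
7(b) covers 4:y
8(x) covers 6:x
9(b) covers 7:b
10(b) covers 9:b
floor of heap: 0:y
completions by unplaced set U, small U first (add the entries for U minus each lowest piece of U):
  |U|=1: {8}:1  {10}:1
  |U|=2: {6,8}:1  {8,10}:2  {9,10}:1
  |U|=3: {5,6,8}:1  {6,8,10}:3  {7,9,10}:1  {8,9,10}:3
  |U|=4: {5,6,8,10}:4  {6,8,9,10}:6  {7,8,9,10}:4
  |U|=5: {5,6,8,9,10}:10  {6,7,8,9,10}:10
  |U|=6: {5,6,7,8,9,10}:20
  |U|=7: {4,5,6,7,8,9,10}:20
  |U|=8: {3,4,5,6,7,8,9,10}:20
  |U|=9: {2,3,4,5,6,7,8,9,10}:20
  start at 0(y): 20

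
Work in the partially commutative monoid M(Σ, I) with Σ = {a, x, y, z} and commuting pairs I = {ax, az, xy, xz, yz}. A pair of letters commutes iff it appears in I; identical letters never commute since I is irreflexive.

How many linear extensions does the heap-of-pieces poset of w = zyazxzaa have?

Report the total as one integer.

280

0(z) covers ∅
1(y) covers ∅
2(a) covers 1:y
3(z) covers 0:z
4(x) covers ∅
5(z) covers 3:z
6(a) covers 2:a
7(a) covers 6:a
floor of heap: 0:z, 1:y, 4:x
completions by unplaced set U, small U first (add the entries for U minus each lowest piece of U):
  |U|=1: {4}:1  {5}:1  {7}:1
  |U|=2: {3,5}:1  {4,5}:2  {4,7}:2  {5,7}:2  {6,7}:1
  |U|=3: {0,3,5}:1  {2,6,7}:1  {3,4,5}:3  {3,5,7}:3  {4,5,7}:6  {4,6,7}:3  {5,6,7}:3
  |U|=4: {0,3,4,5}:4  {0,3,5,7}:4  {1,2,6,7}:1  {2,4,6,7}:4  {2,5,6,7}:4  {3,4,5,7}:12  {3,5,6,7}:6  {4,5,6,7}:12
  |U|=5: {0,3,4,5,7}:20  {0,3,5,6,7}:10  {1,2,4,6,7}:5  {1,2,5,6,7}:5  {2,3,5,6,7}:10  {2,4,5,6,7}:20  {3,4,5,6,7}:30
  |U|=6: {0,2,3,5,6,7}:20  {0,3,4,5,6,7}:60  {1,2,3,5,6,7}:15  {1,2,4,5,6,7}:30  {2,3,4,5,6,7}:60
  start at 0(z): 105
  start at 1(y): 140
  start at 4(x): 35
sum over floor = 280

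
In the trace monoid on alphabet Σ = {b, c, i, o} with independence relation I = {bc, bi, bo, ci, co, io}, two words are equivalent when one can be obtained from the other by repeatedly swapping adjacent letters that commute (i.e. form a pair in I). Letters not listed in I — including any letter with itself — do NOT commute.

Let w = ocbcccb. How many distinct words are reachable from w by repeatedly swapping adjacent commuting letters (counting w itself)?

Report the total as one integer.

105

#0=o has no predecessor
#1=c has no predecessor
#2=b has no predecessor
#3=c depends on [1:c]
#4=c depends on [3:c]
#5=c depends on [4:c]
#6=b depends on [2:b]
sources: [0:o, 1:c, 2:b]
N(rest) = Σ N(rest − s) over sources s of rest; N(one piece) = 1:
  size 1 → [0]=1  [5]=1  [6]=1
  size 2 → [0,5]=2  [0,6]=2  [2,6]=1  [4,5]=1  [5,6]=2
  size 3 → [0,2,6]=3  [0,4,5]=3  [0,5,6]=6  [2,5,6]=3  [3,4,5]=1  [4,5,6]=3
  size 4 → [0,2,5,6]=12  [0,3,4,5]=4  [0,4,5,6]=12  [1,3,4,5]=1  [2,4,5,6]=6  [3,4,5,6]=4
  size 5 → [0,1,3,4,5]=5  [0,2,4,5,6]=30  [0,3,4,5,6]=20  [1,3,4,5,6]=5  [2,3,4,5,6]=10
  first=0(o) contributes 15
  first=1(c) contributes 60
  first=2(b) contributes 30
|[w]| = 105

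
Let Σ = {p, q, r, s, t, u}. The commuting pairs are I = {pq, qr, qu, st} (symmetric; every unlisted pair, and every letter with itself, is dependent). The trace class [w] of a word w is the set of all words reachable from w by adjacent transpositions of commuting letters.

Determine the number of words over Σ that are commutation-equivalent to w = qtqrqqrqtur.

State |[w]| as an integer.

piece 0:q — minimal
piece 1:t rests on {0:q}
piece 2:q rests on {1:t}
piece 3:r rests on {1:t}
piece 4:q rests on {2:q}
piece 5:q rests on {4:q}
piece 6:r rests on {3:r}
piece 7:q rests on {5:q}
piece 8:t rests on {6:r, 7:q}
piece 9:u rests on {8:t}
piece 10:r rests on {9:u}
minimal pieces: {0:q}
ways to finish when only these pieces remain (= sum over removing one remaining piece with nothing left below it):
  1 left: {10}→1
  2 left: {9,10}→1
  3 left: {8,9,10}→1
  4 left: {6,8,9,10}→1  {7,8,9,10}→1
  5 left: {3,6,8,9,10}→1  {5,7,8,9,10}→1  {6,7,8,9,10}→2
  6 left: {3,6,7,8,9,10}→3  {4,5,7,8,9,10}→1  {5,6,7,8,9,10}→3
  7 left: {2,4,5,7,8,9,10}→1  {3,5,6,7,8,9,10}→6  {4,5,6,7,8,9,10}→4
  8 left: {2,4,5,6,7,8,9,10}→5  {3,4,5,6,7,8,9,10}→10
  9 left: {2,3,4,5,6,7,8,9,10}→15
  placing 0:q first → 15 extensions

15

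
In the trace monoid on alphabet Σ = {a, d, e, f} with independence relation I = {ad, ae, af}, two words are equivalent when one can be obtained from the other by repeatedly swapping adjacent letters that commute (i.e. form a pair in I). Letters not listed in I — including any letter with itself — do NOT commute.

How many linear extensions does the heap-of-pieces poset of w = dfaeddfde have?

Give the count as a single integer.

piece 0:d — minimal
piece 1:f rests on {0:d}
piece 2:a — minimal
piece 3:e rests on {1:f}
piece 4:d rests on {3:e}
piece 5:d rests on {4:d}
piece 6:f rests on {5:d}
piece 7:d rests on {6:f}
piece 8:e rests on {7:d}
minimal pieces: {0:d, 2:a}
ways to finish when only these pieces remain (= sum over removing one remaining piece with nothing left below it):
  1 left: {2}→1  {8}→1
  2 left: {2,8}→2  {7,8}→1
  3 left: {2,7,8}→3  {6,7,8}→1
  4 left: {2,6,7,8}→4  {5,6,7,8}→1
  5 left: {2,5,6,7,8}→5  {4,5,6,7,8}→1
  6 left: {2,4,5,6,7,8}→6  {3,4,5,6,7,8}→1
  7 left: {1,3,4,5,6,7,8}→1  {2,3,4,5,6,7,8}→7
  placing 0:d first → 8 extensions
  placing 2:a first → 1 extensions
total linear extensions = 9

9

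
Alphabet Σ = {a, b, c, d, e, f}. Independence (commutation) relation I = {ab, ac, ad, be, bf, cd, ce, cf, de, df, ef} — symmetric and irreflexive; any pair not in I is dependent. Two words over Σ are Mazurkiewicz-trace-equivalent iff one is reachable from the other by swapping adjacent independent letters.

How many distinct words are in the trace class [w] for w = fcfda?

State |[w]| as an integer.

drop 0:f onto floor
drop 1:c onto floor
drop 2:f onto {0:f}
drop 3:d onto floor
drop 4:a onto {2:f}
ground layer = {0:f, 1:c, 3:d}
drop-orders for the pieces not yet dropped (sum over which currently-grounded one goes next):
  1 to go: {1} 1  {3} 1  {4} 1
  2 to go: {1,3} 2  {1,4} 2  {2,4} 1  {3,4} 2
  3 to go: {0,2,4} 1  {1,2,4} 3  {1,3,4} 6  {2,3,4} 3
  if 0:f drops first: 12 orders
  if 1:c drops first: 4 orders
  if 3:d drops first: 4 orders
heap linearizations: 20

20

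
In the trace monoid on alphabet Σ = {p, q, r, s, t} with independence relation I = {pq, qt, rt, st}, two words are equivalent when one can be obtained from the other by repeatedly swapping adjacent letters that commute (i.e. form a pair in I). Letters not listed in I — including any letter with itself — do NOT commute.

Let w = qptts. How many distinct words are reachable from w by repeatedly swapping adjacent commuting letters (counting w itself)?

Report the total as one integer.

0(q) covers ∅
1(p) covers ∅
2(t) covers 1:p
3(t) covers 2:t
4(s) covers 0:q, 1:p
floor of heap: 0:q, 1:p
completions by unplaced set U, small U first (add the entries for U minus each lowest piece of U):
  |U|=1: {3}:1  {4}:1
  |U|=2: {0,4}:1  {2,3}:1  {3,4}:2
  |U|=3: {0,3,4}:3  {2,3,4}:3
  start at 0(q): 3
  start at 1(p): 6
sum over floor = 9

9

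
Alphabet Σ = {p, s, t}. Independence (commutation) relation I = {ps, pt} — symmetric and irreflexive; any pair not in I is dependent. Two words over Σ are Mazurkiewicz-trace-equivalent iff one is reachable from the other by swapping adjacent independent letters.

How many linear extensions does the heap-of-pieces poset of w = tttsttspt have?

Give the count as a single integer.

9

#0=t has no predecessor
#1=t depends on [0:t]
#2=t depends on [1:t]
#3=s depends on [2:t]
#4=t depends on [3:s]
#5=t depends on [4:t]
#6=s depends on [5:t]
#7=p has no predecessor
#8=t depends on [6:s]
sources: [0:t, 7:p]
N(rest) = Σ N(rest − s) over sources s of rest; N(one piece) = 1:
  size 1 → [7]=1  [8]=1
  size 2 → [6,8]=1  [7,8]=2
  size 3 → [5,6,8]=1  [6,7,8]=3
  size 4 → [4,5,6,8]=1  [5,6,7,8]=4
  size 5 → [3,4,5,6,8]=1  [4,5,6,7,8]=5
  size 6 → [2,3,4,5,6,8]=1  [3,4,5,6,7,8]=6
  size 7 → [1,2,3,4,5,6,8]=1  [2,3,4,5,6,7,8]=7
  first=0(t) contributes 8
  first=7(p) contributes 1
|[w]| = 9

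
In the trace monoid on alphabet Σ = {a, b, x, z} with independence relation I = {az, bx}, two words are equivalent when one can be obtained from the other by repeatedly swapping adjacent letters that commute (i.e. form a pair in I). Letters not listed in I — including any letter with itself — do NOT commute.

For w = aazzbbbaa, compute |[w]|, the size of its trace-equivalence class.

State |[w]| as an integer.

6

#0=a has no predecessor
#1=a depends on [0:a]
#2=z has no predecessor
#3=z depends on [2:z]
#4=b depends on [1:a, 3:z]
#5=b depends on [4:b]
#6=b depends on [5:b]
#7=a depends on [6:b]
#8=a depends on [7:a]
sources: [0:a, 2:z]
N(rest) = Σ N(rest − s) over sources s of rest; N(one piece) = 1:
  size 1 → [8]=1
  size 2 → [7,8]=1
  size 3 → [6,7,8]=1
  size 4 → [5,6,7,8]=1
  size 5 → [4,5,6,7,8]=1
  size 6 → [1,4,5,6,7,8]=1  [3,4,5,6,7,8]=1
  size 7 → [0,1,4,5,6,7,8]=1  [1,3,4,5,6,7,8]=2  [2,3,4,5,6,7,8]=1
  first=0(a) contributes 3
  first=2(z) contributes 3
|[w]| = 6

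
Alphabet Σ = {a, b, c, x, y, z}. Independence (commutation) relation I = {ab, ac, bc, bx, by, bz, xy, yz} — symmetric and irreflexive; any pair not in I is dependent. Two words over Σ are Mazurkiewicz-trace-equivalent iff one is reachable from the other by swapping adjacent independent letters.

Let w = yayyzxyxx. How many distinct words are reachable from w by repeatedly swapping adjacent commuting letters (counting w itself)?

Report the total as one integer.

35

0(y) covers ∅
1(a) covers 0:y
2(y) covers 1:a
3(y) covers 2:y
4(z) covers 1:a
5(x) covers 4:z
6(y) covers 3:y
7(x) covers 5:x
8(x) covers 7:x
floor of heap: 0:y
completions by unplaced set U, small U first (add the entries for U minus each lowest piece of U):
  |U|=1: {6}:1  {8}:1
  |U|=2: {3,6}:1  {6,8}:2  {7,8}:1
  |U|=3: {2,3,6}:1  {3,6,8}:3  {5,7,8}:1  {6,7,8}:3
  |U|=4: {2,3,6,8}:4  {3,6,7,8}:6  {4,5,7,8}:1  {5,6,7,8}:4
  |U|=5: {2,3,6,7,8}:10  {3,5,6,7,8}:10  {4,5,6,7,8}:5
  |U|=6: {2,3,5,6,7,8}:20  {3,4,5,6,7,8}:15
  |U|=7: {2,3,4,5,6,7,8}:35
  start at 0(y): 35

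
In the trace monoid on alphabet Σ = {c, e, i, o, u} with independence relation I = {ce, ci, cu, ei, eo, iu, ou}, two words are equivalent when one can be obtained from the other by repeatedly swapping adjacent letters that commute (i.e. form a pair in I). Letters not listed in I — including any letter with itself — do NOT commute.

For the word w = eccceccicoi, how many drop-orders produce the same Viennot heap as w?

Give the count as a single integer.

#0=e has no predecessor
#1=c has no predecessor
#2=c depends on [1:c]
#3=c depends on [2:c]
#4=e depends on [0:e]
#5=c depends on [3:c]
#6=c depends on [5:c]
#7=i has no predecessor
#8=c depends on [6:c]
#9=o depends on [7:i, 8:c]
#10=i depends on [9:o]
sources: [0:e, 1:c, 7:i]
N(rest) = Σ N(rest − s) over sources s of rest; N(one piece) = 1:
  size 1 → [4]=1  [10]=1
  size 2 → [0,4]=1  [4,10]=2  [9,10]=1
  size 3 → [0,4,10]=3  [4,9,10]=3  [7,9,10]=1  [8,9,10]=1
  size 4 → [0,4,9,10]=6  [4,7,9,10]=4  [4,8,9,10]=4  [6,8,9,10]=1  [7,8,9,10]=2
  size 5 → [0,4,7,9,10]=10  [0,4,8,9,10]=10  [4,6,8,9,10]=5  [4,7,8,9,10]=10  [5,6,8,9,10]=1  [6,7,8,9,10]=3
  size 6 → [0,4,6,8,9,10]=15  [0,4,7,8,9,10]=30  [3,5,6,8,9,10]=1  [4,5,6,8,9,10]=6  [4,6,7,8,9,10]=18  [5,6,7,8,9,10]=4
  size 7 → [0,4,5,6,8,9,10]=21  [0,4,6,7,8,9,10]=63  [2,3,5,6,8,9,10]=1  [3,4,5,6,8,9,10]=7  [3,5,6,7,8,9,10]=5  [4,5,6,7,8,9,10]=28
  size 8 → [0,3,4,5,6,8,9,10]=28  [0,4,5,6,7,8,9,10]=112  [1,2,3,5,6,8,9,10]=1  [2,3,4,5,6,8,9,10]=8  [2,3,5,6,7,8,9,10]=6  [3,4,5,6,7,8,9,10]=40
  size 9 → [0,2,3,4,5,6,8,9,10]=36  [0,3,4,5,6,7,8,9,10]=180  [1,2,3,4,5,6,8,9,10]=9  [1,2,3,5,6,7,8,9,10]=7  [2,3,4,5,6,7,8,9,10]=54
  first=0(e) contributes 70
  first=1(c) contributes 270
  first=7(i) contributes 45
|[w]| = 385

385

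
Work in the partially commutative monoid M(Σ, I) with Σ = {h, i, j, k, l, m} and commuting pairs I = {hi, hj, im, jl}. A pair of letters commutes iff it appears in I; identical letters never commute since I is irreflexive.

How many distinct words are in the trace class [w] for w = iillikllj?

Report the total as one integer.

3

0(i) covers ∅
1(i) covers 0:i
2(l) covers 1:i
3(l) covers 2:l
4(i) covers 3:l
5(k) covers 4:i
6(l) covers 5:k
7(l) covers 6:l
8(j) covers 5:k
floor of heap: 0:i
completions by unplaced set U, small U first (add the entries for U minus each lowest piece of U):
  |U|=1: {7}:1  {8}:1
  |U|=2: {6,7}:1  {7,8}:2
  |U|=3: {6,7,8}:3
  |U|=4: {5,6,7,8}:3
  |U|=5: {4,5,6,7,8}:3
  |U|=6: {3,4,5,6,7,8}:3
  |U|=7: {2,3,4,5,6,7,8}:3
  start at 0(i): 3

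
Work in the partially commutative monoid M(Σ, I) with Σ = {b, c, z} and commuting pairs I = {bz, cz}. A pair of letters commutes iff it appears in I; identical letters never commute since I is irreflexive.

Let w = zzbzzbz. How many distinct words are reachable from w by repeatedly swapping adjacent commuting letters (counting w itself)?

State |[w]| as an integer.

21

piece 0:z — minimal
piece 1:z rests on {0:z}
piece 2:b — minimal
piece 3:z rests on {1:z}
piece 4:z rests on {3:z}
piece 5:b rests on {2:b}
piece 6:z rests on {4:z}
minimal pieces: {0:z, 2:b}
ways to finish when only these pieces remain (= sum over removing one remaining piece with nothing left below it):
  1 left: {5}→1  {6}→1
  2 left: {2,5}→1  {4,6}→1  {5,6}→2
  3 left: {2,5,6}→3  {3,4,6}→1  {4,5,6}→3
  4 left: {1,3,4,6}→1  {2,4,5,6}→6  {3,4,5,6}→4
  5 left: {0,1,3,4,6}→1  {1,3,4,5,6}→5  {2,3,4,5,6}→10
  placing 0:z first → 15 extensions
  placing 2:b first → 6 extensions
total linear extensions = 21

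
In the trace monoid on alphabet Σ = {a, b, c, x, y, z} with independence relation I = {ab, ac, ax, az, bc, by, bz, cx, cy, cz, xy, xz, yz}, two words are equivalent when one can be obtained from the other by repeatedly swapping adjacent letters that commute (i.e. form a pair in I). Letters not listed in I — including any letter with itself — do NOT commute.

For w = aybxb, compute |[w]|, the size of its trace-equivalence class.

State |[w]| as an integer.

10

0(a) covers ∅
1(y) covers 0:a
2(b) covers ∅
3(x) covers 2:b
4(b) covers 3:x
floor of heap: 0:a, 2:b
completions by unplaced set U, small U first (add the entries for U minus each lowest piece of U):
  |U|=1: {1}:1  {4}:1
  |U|=2: {0,1}:1  {1,4}:2  {3,4}:1
  |U|=3: {0,1,4}:3  {1,3,4}:3  {2,3,4}:1
  start at 0(a): 4
  start at 2(b): 6
sum over floor = 10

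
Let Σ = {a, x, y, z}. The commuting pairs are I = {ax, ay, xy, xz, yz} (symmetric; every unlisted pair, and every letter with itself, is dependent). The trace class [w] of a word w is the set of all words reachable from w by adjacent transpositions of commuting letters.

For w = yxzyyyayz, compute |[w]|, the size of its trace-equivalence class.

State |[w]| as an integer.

504

#0=y has no predecessor
#1=x has no predecessor
#2=z has no predecessor
#3=y depends on [0:y]
#4=y depends on [3:y]
#5=y depends on [4:y]
#6=a depends on [2:z]
#7=y depends on [5:y]
#8=z depends on [6:a]
sources: [0:y, 1:x, 2:z]
N(rest) = Σ N(rest − s) over sources s of rest; N(one piece) = 1:
  size 1 → [1]=1  [7]=1  [8]=1
  size 2 → [1,7]=2  [1,8]=2  [5,7]=1  [6,8]=1  [7,8]=2
  size 3 → [1,5,7]=3  [1,6,8]=3  [1,7,8]=6  [2,6,8]=1  [4,5,7]=1  [5,7,8]=3  [6,7,8]=3
  size 4 → [1,2,6,8]=4  [1,4,5,7]=4  [1,5,7,8]=12  [1,6,7,8]=12  [2,6,7,8]=4  [3,4,5,7]=1  [4,5,7,8]=4  [5,6,7,8]=6
  size 5 → [0,3,4,5,7]=1  [1,2,6,7,8]=20  [1,3,4,5,7]=5  [1,4,5,7,8]=20  [1,5,6,7,8]=30  [2,5,6,7,8]=10  [3,4,5,7,8]=5  [4,5,6,7,8]=10
  size 6 → [0,1,3,4,5,7]=6  [0,3,4,5,7,8]=6  [1,2,5,6,7,8]=60  [1,3,4,5,7,8]=30  [1,4,5,6,7,8]=60  [2,4,5,6,7,8]=20  [3,4,5,6,7,8]=15
  size 7 → [0,1,3,4,5,7,8]=42  [0,3,4,5,6,7,8]=21  [1,2,4,5,6,7,8]=140  [1,3,4,5,6,7,8]=105  [2,3,4,5,6,7,8]=35
  first=0(y) contributes 280
  first=1(x) contributes 56
  first=2(z) contributes 168
|[w]| = 504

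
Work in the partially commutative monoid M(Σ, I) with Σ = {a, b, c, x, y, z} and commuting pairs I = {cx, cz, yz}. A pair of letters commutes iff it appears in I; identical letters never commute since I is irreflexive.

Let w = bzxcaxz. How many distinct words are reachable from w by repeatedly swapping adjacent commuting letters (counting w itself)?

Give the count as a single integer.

3

piece 0:b — minimal
piece 1:z rests on {0:b}
piece 2:x rests on {1:z}
piece 3:c rests on {0:b}
piece 4:a rests on {2:x, 3:c}
piece 5:x rests on {4:a}
piece 6:z rests on {5:x}
minimal pieces: {0:b}
ways to finish when only these pieces remain (= sum over removing one remaining piece with nothing left below it):
  1 left: {6}→1
  2 left: {5,6}→1
  3 left: {4,5,6}→1
  4 left: {2,4,5,6}→1  {3,4,5,6}→1
  5 left: {1,2,4,5,6}→1  {2,3,4,5,6}→2
  placing 0:b first → 3 extensions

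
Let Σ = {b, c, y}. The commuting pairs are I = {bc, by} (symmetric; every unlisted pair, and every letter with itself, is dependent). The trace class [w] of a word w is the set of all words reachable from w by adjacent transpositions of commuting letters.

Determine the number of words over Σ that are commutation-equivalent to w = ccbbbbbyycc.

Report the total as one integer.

#0=c has no predecessor
#1=c depends on [0:c]
#2=b has no predecessor
#3=b depends on [2:b]
#4=b depends on [3:b]
#5=b depends on [4:b]
#6=b depends on [5:b]
#7=y depends on [1:c]
#8=y depends on [7:y]
#9=c depends on [8:y]
#10=c depends on [9:c]
sources: [0:c, 2:b]
N(rest) = Σ N(rest − s) over sources s of rest; N(one piece) = 1:
  size 1 → [6]=1  [10]=1
  size 2 → [5,6]=1  [6,10]=2  [9,10]=1
  size 3 → [4,5,6]=1  [5,6,10]=3  [6,9,10]=3  [8,9,10]=1
  size 4 → [3,4,5,6]=1  [4,5,6,10]=4  [5,6,9,10]=6  [6,8,9,10]=4  [7,8,9,10]=1
  size 5 → [1,7,8,9,10]=1  [2,3,4,5,6]=1  [3,4,5,6,10]=5  [4,5,6,9,10]=10  [5,6,8,9,10]=10  [6,7,8,9,10]=5
  size 6 → [0,1,7,8,9,10]=1  [1,6,7,8,9,10]=6  [2,3,4,5,6,10]=6  [3,4,5,6,9,10]=15  [4,5,6,8,9,10]=20  [5,6,7,8,9,10]=15
  size 7 → [0,1,6,7,8,9,10]=7  [1,5,6,7,8,9,10]=21  [2,3,4,5,6,9,10]=21  [3,4,5,6,8,9,10]=35  [4,5,6,7,8,9,10]=35
  size 8 → [0,1,5,6,7,8,9,10]=28  [1,4,5,6,7,8,9,10]=56  [2,3,4,5,6,8,9,10]=56  [3,4,5,6,7,8,9,10]=70
  size 9 → [0,1,4,5,6,7,8,9,10]=84  [1,3,4,5,6,7,8,9,10]=126  [2,3,4,5,6,7,8,9,10]=126
  first=0(c) contributes 252
  first=2(b) contributes 210
|[w]| = 462

462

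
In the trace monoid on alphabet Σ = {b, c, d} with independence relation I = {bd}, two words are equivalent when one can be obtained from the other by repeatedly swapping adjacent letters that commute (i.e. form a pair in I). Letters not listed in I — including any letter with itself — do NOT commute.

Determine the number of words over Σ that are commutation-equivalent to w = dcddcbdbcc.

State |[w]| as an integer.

0(d) covers ∅
1(c) covers 0:d
2(d) covers 1:c
3(d) covers 2:d
4(c) covers 3:d
5(b) covers 4:c
6(d) covers 4:c
7(b) covers 5:b
8(c) covers 6:d, 7:b
9(c) covers 8:c
floor of heap: 0:d
completions by unplaced set U, small U first (add the entries for U minus each lowest piece of U):
  |U|=1: {9}:1
  |U|=2: {8,9}:1
  |U|=3: {6,8,9}:1  {7,8,9}:1
  |U|=4: {5,7,8,9}:1  {6,7,8,9}:2
  |U|=5: {5,6,7,8,9}:3
  |U|=6: {4,5,6,7,8,9}:3
  |U|=7: {3,4,5,6,7,8,9}:3
  |U|=8: {2,3,4,5,6,7,8,9}:3
  start at 0(d): 3

3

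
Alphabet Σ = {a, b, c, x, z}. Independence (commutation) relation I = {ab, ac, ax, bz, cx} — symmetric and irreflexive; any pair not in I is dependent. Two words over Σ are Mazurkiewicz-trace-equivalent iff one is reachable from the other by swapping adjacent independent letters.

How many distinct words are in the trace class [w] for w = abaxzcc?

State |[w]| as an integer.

6

#0=a has no predecessor
#1=b has no predecessor
#2=a depends on [0:a]
#3=x depends on [1:b]
#4=z depends on [2:a, 3:x]
#5=c depends on [4:z]
#6=c depends on [5:c]
sources: [0:a, 1:b]
N(rest) = Σ N(rest − s) over sources s of rest; N(one piece) = 1:
  size 1 → [6]=1
  size 2 → [5,6]=1
  size 3 → [4,5,6]=1
  size 4 → [2,4,5,6]=1  [3,4,5,6]=1
  size 5 → [0,2,4,5,6]=1  [1,3,4,5,6]=1  [2,3,4,5,6]=2
  first=0(a) contributes 3
  first=1(b) contributes 3
|[w]| = 6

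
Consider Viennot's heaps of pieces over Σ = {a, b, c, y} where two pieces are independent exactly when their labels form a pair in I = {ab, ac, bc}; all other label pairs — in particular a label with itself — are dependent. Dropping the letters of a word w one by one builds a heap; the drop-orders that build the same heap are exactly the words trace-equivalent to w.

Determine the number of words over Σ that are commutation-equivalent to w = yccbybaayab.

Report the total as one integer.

piece 0:y — minimal
piece 1:c rests on {0:y}
piece 2:c rests on {1:c}
piece 3:b rests on {0:y}
piece 4:y rests on {2:c, 3:b}
piece 5:b rests on {4:y}
piece 6:a rests on {4:y}
piece 7:a rests on {6:a}
piece 8:y rests on {5:b, 7:a}
piece 9:a rests on {8:y}
piece 10:b rests on {8:y}
minimal pieces: {0:y}
ways to finish when only these pieces remain (= sum over removing one remaining piece with nothing left below it):
  1 left: {9}→1  {10}→1
  2 left: {9,10}→2
  3 left: {8,9,10}→2
  4 left: {5,8,9,10}→2  {7,8,9,10}→2
  5 left: {5,7,8,9,10}→4  {6,7,8,9,10}→2
  6 left: {5,6,7,8,9,10}→6
  7 left: {4,5,6,7,8,9,10}→6
  8 left: {2,4,5,6,7,8,9,10}→6  {3,4,5,6,7,8,9,10}→6
  9 left: {1,2,4,5,6,7,8,9,10}→6  {2,3,4,5,6,7,8,9,10}→12
  placing 0:y first → 18 extensions

18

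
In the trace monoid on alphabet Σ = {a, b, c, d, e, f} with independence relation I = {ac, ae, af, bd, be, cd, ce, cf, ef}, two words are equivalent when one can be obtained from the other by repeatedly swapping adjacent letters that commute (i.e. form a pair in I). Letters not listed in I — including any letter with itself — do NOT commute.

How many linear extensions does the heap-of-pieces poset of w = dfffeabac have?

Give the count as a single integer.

piece 0:d — minimal
piece 1:f rests on {0:d}
piece 2:f rests on {1:f}
piece 3:f rests on {2:f}
piece 4:e rests on {0:d}
piece 5:a rests on {0:d}
piece 6:b rests on {3:f, 5:a}
piece 7:a rests on {6:b}
piece 8:c rests on {6:b}
minimal pieces: {0:d}
ways to finish when only these pieces remain (= sum over removing one remaining piece with nothing left below it):
  1 left: {4}→1  {7}→1  {8}→1
  2 left: {4,7}→2  {4,8}→2  {7,8}→2
  3 left: {4,7,8}→6  {6,7,8}→2
  4 left: {3,6,7,8}→2  {4,6,7,8}→8  {5,6,7,8}→2
  5 left: {2,3,6,7,8}→2  {3,4,6,7,8}→10  {3,5,6,7,8}→4  {4,5,6,7,8}→10
  6 left: {1,2,3,6,7,8}→2  {2,3,4,6,7,8}→12  {2,3,5,6,7,8}→6  {3,4,5,6,7,8}→24
  7 left: {1,2,3,4,6,7,8}→14  {1,2,3,5,6,7,8}→8  {2,3,4,5,6,7,8}→42
  placing 0:d first → 64 extensions

64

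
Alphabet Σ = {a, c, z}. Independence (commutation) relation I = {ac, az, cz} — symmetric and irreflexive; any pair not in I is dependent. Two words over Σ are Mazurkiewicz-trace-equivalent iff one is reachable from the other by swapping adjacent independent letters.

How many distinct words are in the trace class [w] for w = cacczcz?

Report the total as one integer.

piece 0:c — minimal
piece 1:a — minimal
piece 2:c rests on {0:c}
piece 3:c rests on {2:c}
piece 4:z — minimal
piece 5:c rests on {3:c}
piece 6:z rests on {4:z}
minimal pieces: {0:c, 1:a, 4:z}
ways to finish when only these pieces remain (= sum over removing one remaining piece with nothing left below it):
  1 left: {1}→1  {5}→1  {6}→1
  2 left: {1,5}→2  {1,6}→2  {3,5}→1  {4,6}→1  {5,6}→2
  3 left: {1,3,5}→3  {1,4,6}→3  {1,5,6}→6  {2,3,5}→1  {3,5,6}→3  {4,5,6}→3
  4 left: {0,2,3,5}→1  {1,2,3,5}→4  {1,3,5,6}→12  {1,4,5,6}→12  {2,3,5,6}→4  {3,4,5,6}→6
  5 left: {0,1,2,3,5}→5  {0,2,3,5,6}→5  {1,2,3,5,6}→20  {1,3,4,5,6}→30  {2,3,4,5,6}→10
  placing 0:c first → 60 extensions
  placing 1:a first → 15 extensions
  placing 4:z first → 30 extensions
total linear extensions = 105

105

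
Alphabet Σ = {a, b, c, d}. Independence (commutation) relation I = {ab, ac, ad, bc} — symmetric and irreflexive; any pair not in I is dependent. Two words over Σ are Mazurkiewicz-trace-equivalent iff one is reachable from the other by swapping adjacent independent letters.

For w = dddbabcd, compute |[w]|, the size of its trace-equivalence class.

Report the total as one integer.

#0=d has no predecessor
#1=d depends on [0:d]
#2=d depends on [1:d]
#3=b depends on [2:d]
#4=a has no predecessor
#5=b depends on [3:b]
#6=c depends on [2:d]
#7=d depends on [5:b, 6:c]
sources: [0:d, 4:a]
N(rest) = Σ N(rest − s) over sources s of rest; N(one piece) = 1:
  size 1 → [4]=1  [7]=1
  size 2 → [4,7]=2  [5,7]=1  [6,7]=1
  size 3 → [3,5,7]=1  [4,5,7]=3  [4,6,7]=3  [5,6,7]=2
  size 4 → [3,4,5,7]=4  [3,5,6,7]=3  [4,5,6,7]=8
  size 5 → [2,3,5,6,7]=3  [3,4,5,6,7]=15
  size 6 → [1,2,3,5,6,7]=3  [2,3,4,5,6,7]=18
  first=0(d) contributes 21
  first=4(a) contributes 3
|[w]| = 24

24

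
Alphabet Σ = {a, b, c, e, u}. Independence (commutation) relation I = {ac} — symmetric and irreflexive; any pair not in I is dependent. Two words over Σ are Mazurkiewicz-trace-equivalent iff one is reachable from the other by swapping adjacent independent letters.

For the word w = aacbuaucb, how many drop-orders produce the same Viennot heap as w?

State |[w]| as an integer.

3

drop 0:a onto floor
drop 1:a onto {0:a}
drop 2:c onto floor
drop 3:b onto {1:a, 2:c}
drop 4:u onto {3:b}
drop 5:a onto {4:u}
drop 6:u onto {5:a}
drop 7:c onto {6:u}
drop 8:b onto {7:c}
ground layer = {0:a, 2:c}
drop-orders for the pieces not yet dropped (sum over which currently-grounded one goes next):
  1 to go: {8} 1
  2 to go: {7,8} 1
  3 to go: {6,7,8} 1
  4 to go: {5,6,7,8} 1
  5 to go: {4,5,6,7,8} 1
  6 to go: {3,4,5,6,7,8} 1
  7 to go: {1,3,4,5,6,7,8} 1  {2,3,4,5,6,7,8} 1
  if 0:a drops first: 2 orders
  if 2:c drops first: 1 orders
heap linearizations: 3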